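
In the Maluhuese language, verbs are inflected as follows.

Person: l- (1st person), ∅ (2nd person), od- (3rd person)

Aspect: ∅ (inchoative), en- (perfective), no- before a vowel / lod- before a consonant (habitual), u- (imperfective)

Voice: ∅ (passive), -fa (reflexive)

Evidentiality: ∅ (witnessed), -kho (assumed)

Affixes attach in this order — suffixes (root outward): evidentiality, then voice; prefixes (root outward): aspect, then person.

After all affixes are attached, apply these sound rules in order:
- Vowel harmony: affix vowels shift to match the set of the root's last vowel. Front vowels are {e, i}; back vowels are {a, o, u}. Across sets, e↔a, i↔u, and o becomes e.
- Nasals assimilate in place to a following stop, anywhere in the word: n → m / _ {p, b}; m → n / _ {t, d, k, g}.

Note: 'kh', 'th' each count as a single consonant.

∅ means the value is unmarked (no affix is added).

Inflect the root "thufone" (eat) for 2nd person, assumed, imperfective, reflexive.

ithufonekhefe

Attach evidentiality assumed -kho → thufonekho.
Attach aspect imperfective u- → uthufonekho.
Attach voice reflexive -fa → uthufonekhofa.
person = 2nd person: zero marking, form stays uthufonekhofa.
Apply vowel harmony: uthufonekhofa → ithufonekhefe.
Nasal assimilation: no change.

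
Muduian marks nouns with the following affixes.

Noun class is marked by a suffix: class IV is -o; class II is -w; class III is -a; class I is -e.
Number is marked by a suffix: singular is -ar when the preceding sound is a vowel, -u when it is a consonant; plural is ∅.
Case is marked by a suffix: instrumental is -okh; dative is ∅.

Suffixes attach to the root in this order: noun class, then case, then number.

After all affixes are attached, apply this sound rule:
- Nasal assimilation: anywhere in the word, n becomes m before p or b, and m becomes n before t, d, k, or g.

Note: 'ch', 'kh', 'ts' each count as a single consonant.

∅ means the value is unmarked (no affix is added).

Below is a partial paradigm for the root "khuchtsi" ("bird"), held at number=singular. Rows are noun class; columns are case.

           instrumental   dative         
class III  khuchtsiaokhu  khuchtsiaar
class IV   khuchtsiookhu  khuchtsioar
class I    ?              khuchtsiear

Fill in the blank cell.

Attach noun class class I -e → khuchtsie.
Attach case instrumental -okh → khuchtsieokh.
Attach number singular -u (after consonant 'kh') → khuchtsieokhu.
Nasal assimilation: no change.

khuchtsieokhu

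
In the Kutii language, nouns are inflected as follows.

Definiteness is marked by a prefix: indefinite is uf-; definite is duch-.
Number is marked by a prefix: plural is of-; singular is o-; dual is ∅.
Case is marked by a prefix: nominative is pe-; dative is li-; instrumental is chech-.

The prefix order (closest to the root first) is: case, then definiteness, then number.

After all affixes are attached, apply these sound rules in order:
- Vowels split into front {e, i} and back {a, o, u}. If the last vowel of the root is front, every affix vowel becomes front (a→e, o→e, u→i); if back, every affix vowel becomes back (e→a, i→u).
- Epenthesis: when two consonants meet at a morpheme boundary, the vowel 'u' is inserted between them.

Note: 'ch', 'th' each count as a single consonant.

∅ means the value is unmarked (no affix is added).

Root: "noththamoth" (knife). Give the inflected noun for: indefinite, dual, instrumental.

ufuchachunoththamoth

Attach case instrumental chech- → chechnoththamoth.
Attach definiteness indefinite uf- → ufchechnoththamoth.
number = dual: zero marking, form stays ufchechnoththamoth.
Apply vowel harmony: ufchechnoththamoth → ufchachnoththamoth.
Apply epenthesis: ufchachnoththamoth → ufuchachunoththamoth.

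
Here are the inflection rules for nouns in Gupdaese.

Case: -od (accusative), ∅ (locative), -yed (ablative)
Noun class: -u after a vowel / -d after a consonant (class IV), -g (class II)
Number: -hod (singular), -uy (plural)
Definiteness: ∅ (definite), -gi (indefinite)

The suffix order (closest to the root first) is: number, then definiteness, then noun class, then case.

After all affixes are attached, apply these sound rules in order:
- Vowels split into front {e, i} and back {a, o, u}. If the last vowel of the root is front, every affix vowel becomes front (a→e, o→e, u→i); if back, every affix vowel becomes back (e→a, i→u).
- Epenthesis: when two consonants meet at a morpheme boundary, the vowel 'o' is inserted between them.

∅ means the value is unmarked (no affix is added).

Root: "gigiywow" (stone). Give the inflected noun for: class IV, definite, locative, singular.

gigiywowohodod

Attach number singular -hod → gigiywowhod.
definiteness = definite: zero marking, form stays gigiywowhod.
Attach noun class class IV -d (after consonant 'd') → gigiywowhodd.
case = locative: zero marking, form stays gigiywowhodd.
Vowel harmony: no change.
Apply epenthesis: gigiywowhodd → gigiywowohodod.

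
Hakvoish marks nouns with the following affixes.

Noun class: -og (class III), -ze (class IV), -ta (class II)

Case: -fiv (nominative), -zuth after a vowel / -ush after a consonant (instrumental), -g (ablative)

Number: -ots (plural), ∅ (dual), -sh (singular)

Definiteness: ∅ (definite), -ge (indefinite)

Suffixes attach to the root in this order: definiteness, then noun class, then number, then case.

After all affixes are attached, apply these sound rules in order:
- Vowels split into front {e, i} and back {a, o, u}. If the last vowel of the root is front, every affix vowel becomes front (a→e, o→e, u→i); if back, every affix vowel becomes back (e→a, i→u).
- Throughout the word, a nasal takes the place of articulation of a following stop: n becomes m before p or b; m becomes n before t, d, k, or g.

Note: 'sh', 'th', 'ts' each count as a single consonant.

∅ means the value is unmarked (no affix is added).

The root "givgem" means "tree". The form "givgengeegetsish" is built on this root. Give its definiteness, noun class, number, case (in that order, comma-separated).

Segment: givgem-ge-og-ots-ush.
definiteness: -ge → indefinite.
noun class: -og → class III.
number: -ots → plural.
case: -zuth/ush → instrumental.

indefinite, class III, plural, instrumental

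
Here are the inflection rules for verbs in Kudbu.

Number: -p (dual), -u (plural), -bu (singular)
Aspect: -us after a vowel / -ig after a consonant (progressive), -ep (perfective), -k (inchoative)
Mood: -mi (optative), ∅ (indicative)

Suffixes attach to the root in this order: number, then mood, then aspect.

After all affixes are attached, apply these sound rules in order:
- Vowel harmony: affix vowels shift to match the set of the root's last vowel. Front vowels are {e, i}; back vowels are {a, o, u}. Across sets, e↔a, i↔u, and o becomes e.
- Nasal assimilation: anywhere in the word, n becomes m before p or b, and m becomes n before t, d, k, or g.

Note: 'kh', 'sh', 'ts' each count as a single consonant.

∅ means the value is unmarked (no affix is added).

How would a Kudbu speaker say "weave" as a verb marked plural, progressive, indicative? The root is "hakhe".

Attach number plural -u → hakheu.
mood = indicative: zero marking, form stays hakheu.
Attach aspect progressive -us (after vowel 'u') → hakheuus.
Apply vowel harmony: hakheuus → hakheiis.
Nasal assimilation: no change.

hakheiis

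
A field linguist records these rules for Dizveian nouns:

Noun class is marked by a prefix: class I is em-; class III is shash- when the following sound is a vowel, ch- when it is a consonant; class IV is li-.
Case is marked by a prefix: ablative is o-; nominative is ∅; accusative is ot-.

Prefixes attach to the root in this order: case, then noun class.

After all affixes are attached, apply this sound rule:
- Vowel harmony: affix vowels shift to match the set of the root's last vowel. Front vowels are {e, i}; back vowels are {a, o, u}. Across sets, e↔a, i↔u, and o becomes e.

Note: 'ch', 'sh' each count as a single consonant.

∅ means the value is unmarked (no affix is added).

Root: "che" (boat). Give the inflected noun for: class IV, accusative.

Attach case accusative ot- → otche.
Attach noun class class IV li- → liotche.
Apply vowel harmony: liotche → lietche.

lietche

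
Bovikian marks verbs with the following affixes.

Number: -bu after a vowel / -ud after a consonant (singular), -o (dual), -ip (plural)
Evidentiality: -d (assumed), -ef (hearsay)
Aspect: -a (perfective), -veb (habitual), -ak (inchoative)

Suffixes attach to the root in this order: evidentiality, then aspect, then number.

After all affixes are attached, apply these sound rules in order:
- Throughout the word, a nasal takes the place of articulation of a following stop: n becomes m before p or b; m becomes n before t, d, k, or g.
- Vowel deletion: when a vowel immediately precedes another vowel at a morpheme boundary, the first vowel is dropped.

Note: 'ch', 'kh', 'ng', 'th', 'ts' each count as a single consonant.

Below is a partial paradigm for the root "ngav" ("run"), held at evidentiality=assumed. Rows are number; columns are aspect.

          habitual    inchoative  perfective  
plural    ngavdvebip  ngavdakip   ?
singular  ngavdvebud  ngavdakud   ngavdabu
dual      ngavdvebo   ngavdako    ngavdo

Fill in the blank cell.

Attach evidentiality assumed -d → ngavd.
Attach aspect perfective -a → ngavda.
Attach number plural -ip → ngavdaip.
Nasal assimilation: no change.
Apply vowel deletion: ngavdaip → ngavdip.

ngavdip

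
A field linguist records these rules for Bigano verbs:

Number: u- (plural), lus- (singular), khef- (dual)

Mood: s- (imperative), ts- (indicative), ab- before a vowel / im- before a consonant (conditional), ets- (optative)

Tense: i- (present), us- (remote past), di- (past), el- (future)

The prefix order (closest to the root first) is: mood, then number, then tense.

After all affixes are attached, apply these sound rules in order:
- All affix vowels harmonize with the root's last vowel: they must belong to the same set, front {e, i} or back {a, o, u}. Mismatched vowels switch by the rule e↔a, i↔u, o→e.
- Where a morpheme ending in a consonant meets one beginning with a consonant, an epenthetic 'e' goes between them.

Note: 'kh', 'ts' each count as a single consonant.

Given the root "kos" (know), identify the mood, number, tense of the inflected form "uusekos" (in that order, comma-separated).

imperative, plural, present

Segment: i-u-s-kos.
mood: s- → imperative.
number: u- → plural.
tense: i- → present.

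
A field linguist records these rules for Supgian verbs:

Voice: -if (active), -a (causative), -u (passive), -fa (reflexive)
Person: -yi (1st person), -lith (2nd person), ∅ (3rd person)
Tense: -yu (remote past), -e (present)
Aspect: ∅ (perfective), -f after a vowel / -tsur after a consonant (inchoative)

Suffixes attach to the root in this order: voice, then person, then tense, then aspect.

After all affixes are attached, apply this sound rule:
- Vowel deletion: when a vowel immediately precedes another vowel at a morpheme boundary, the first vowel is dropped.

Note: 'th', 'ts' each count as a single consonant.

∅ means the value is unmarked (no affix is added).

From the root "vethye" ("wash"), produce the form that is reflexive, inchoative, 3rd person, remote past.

vethyefayuf

Attach voice reflexive -fa → vethyefa.
person = 3rd person: zero marking, form stays vethyefa.
Attach tense remote past -yu → vethyefayu.
Attach aspect inchoative -f (after vowel 'u') → vethyefayuf.
Vowel deletion: no change.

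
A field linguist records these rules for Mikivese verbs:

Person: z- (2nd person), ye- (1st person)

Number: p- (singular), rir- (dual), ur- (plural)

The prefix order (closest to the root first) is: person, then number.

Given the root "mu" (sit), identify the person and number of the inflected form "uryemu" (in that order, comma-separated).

Segment: ur-ye-mu.
person: ye- → 1st person.
number: ur- → plural.

1st person, plural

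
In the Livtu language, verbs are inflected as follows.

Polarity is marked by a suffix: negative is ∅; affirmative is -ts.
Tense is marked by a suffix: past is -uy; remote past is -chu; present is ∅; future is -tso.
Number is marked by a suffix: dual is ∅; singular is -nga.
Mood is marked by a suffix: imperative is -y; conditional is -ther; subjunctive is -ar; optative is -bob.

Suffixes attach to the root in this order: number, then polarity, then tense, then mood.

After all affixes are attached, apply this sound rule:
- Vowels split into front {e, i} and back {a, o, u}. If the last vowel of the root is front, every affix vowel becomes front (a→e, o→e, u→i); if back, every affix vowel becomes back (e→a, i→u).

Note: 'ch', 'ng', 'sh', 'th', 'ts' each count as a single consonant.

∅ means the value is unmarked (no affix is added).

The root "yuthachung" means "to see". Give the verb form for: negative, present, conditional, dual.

number = dual: zero marking, form stays yuthachung.
polarity = negative: zero marking, form stays yuthachung.
tense = present: zero marking, form stays yuthachung.
Attach mood conditional -ther → yuthachungther.
Apply vowel harmony: yuthachungther → yuthachungthar.

yuthachungthar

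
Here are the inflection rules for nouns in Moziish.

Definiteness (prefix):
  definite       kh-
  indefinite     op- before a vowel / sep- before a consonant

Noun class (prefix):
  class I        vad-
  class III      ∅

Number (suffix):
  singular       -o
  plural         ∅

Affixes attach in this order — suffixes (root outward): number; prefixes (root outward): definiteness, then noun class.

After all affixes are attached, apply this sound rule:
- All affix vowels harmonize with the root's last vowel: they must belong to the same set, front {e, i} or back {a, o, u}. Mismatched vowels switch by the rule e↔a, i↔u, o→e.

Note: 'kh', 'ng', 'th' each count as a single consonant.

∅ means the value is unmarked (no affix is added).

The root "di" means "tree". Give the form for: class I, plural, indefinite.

number = plural: zero marking, form stays di.
Attach definiteness indefinite sep- (before consonant 'd') → sepdi.
Attach noun class class I vad- → vadsepdi.
Apply vowel harmony: vadsepdi → vedsepdi.

vedsepdi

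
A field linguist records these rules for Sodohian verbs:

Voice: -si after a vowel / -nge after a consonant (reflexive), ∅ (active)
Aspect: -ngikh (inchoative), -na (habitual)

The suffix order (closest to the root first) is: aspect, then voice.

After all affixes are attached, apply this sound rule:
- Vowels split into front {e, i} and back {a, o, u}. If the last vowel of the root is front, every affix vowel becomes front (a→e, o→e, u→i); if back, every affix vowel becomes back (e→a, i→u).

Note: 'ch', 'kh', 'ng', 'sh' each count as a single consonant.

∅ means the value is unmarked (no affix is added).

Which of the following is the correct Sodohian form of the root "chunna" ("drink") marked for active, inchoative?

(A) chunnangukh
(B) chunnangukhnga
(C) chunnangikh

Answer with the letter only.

Attach aspect inchoative -ngikh → chunnangikh.
voice = active: zero marking, form stays chunnangikh.
Apply vowel harmony: chunnangikh → chunnangukh.
So the correct form is chunnangukh, option (A).
(C) chunnangikh is wrong: it fails to apply the sound rule(s).
(B) chunnangukhnga is wrong: it uses reflexive instead of active for voice.

A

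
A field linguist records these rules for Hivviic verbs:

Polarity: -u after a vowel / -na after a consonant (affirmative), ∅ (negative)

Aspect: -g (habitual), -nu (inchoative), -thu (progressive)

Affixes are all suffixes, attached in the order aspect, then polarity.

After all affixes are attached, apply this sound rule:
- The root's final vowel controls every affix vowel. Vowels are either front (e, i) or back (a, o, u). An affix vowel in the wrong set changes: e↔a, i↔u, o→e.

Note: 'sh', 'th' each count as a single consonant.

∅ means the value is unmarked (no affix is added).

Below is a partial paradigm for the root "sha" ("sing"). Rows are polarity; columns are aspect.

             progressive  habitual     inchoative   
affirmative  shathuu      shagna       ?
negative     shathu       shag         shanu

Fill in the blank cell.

Attach aspect inchoative -nu → shanu.
Attach polarity affirmative -u (after vowel 'u') → shanuu.
Vowel harmony: no change.

shanuu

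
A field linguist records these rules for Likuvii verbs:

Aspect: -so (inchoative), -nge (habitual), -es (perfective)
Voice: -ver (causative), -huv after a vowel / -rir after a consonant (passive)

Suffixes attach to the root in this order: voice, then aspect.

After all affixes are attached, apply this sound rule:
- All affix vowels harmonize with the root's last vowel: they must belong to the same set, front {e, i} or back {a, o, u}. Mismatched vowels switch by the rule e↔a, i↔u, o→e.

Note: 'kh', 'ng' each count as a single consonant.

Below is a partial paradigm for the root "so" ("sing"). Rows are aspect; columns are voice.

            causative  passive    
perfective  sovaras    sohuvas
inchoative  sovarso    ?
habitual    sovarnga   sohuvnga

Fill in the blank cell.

sohuvso

Attach voice passive -huv (after vowel 'o') → sohuv.
Attach aspect inchoative -so → sohuvso.
Vowel harmony: no change.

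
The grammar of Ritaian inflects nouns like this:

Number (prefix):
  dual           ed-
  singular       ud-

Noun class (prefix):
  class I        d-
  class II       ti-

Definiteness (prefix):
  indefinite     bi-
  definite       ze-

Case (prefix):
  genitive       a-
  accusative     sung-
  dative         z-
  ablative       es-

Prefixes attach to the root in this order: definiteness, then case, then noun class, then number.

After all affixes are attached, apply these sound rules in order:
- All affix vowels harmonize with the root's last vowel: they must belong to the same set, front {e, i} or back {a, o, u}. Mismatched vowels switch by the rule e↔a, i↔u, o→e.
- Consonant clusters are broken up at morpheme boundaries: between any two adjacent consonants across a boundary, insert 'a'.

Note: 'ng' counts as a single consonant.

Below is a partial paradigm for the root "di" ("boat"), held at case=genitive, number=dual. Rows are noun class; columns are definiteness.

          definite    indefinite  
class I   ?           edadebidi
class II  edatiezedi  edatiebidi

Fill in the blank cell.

Attach definiteness definite ze- → zedi.
Attach case genitive a- → azedi.
Attach noun class class I d- → dazedi.
Attach number dual ed- → eddazedi.
Apply vowel harmony: eddazedi → eddezedi.
Apply epenthesis: eddezedi → edadezedi.

edadezedi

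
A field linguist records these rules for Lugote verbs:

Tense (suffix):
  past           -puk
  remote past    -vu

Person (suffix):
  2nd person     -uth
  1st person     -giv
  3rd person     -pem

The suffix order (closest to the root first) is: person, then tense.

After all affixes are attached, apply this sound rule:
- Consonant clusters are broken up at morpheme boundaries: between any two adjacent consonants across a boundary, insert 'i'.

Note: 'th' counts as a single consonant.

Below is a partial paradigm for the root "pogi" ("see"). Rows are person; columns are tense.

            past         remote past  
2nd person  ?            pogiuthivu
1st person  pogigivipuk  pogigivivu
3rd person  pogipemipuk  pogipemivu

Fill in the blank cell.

Attach person 2nd person -uth → pogiuth.
Attach tense past -puk → pogiuthpuk.
Apply epenthesis: pogiuthpuk → pogiuthipuk.

pogiuthipuk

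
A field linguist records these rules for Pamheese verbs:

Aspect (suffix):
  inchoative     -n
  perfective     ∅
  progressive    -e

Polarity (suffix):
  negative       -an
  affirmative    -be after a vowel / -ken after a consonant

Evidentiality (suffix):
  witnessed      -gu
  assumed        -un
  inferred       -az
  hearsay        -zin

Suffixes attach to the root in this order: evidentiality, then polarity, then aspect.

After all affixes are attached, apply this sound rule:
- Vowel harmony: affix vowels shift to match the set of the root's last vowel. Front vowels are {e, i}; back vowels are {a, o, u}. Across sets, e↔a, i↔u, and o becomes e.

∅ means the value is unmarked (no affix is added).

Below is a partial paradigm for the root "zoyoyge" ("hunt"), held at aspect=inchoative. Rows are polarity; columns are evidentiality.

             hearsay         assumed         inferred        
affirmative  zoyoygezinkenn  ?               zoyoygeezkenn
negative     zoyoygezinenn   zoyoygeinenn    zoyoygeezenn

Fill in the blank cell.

Attach evidentiality assumed -un → zoyoygeun.
Attach polarity affirmative -ken (after consonant 'n') → zoyoygeunken.
Attach aspect inchoative -n → zoyoygeunkenn.
Apply vowel harmony: zoyoygeunkenn → zoyoygeinkenn.

zoyoygeinkenn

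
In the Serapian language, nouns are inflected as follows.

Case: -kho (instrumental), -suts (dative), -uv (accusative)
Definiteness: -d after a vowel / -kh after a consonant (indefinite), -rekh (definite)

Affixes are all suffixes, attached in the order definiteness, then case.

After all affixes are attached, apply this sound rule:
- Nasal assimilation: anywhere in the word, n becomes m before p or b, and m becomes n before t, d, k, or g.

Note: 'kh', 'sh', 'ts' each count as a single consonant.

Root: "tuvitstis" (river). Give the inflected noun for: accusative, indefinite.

Attach definiteness indefinite -kh (after consonant 's') → tuvitstiskh.
Attach case accusative -uv → tuvitstiskhuv.
Nasal assimilation: no change.

tuvitstiskhuv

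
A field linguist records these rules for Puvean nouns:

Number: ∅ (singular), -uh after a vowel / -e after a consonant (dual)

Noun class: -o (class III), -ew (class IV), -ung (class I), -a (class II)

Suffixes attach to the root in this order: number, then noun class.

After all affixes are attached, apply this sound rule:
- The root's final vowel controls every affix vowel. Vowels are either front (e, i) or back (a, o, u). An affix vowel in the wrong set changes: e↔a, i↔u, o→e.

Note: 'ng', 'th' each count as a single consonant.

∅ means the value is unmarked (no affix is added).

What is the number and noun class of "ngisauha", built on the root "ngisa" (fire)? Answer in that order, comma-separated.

Segment: ngisa-uh-a.
number: -uh/e → dual.
noun class: -a → class II.

dual, class II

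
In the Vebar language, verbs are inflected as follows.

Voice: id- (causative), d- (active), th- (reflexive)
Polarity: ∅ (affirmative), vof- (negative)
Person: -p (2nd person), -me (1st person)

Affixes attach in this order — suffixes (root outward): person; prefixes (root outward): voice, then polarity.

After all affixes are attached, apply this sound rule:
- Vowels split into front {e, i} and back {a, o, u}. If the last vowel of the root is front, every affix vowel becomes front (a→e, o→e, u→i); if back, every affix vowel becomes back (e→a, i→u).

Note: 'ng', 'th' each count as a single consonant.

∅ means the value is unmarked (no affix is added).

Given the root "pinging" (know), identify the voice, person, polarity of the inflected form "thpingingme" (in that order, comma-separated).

Segment: th-pinging-me.
voice: th- → reflexive.
person: -me → 1st person.
polarity: ∅ → affirmative.

reflexive, 1st person, affirmative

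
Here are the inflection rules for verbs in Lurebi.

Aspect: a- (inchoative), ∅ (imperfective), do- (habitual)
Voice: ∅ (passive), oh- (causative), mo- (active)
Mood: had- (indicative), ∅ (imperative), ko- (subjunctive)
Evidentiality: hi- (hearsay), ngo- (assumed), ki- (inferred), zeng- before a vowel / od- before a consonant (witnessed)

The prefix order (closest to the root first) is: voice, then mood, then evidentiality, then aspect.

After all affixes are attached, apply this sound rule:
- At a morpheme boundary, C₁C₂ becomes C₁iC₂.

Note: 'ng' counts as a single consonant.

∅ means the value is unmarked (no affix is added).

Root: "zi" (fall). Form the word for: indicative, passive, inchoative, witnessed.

aodihadizi

voice = passive: zero marking, form stays zi.
Attach mood indicative had- → hadzi.
Attach evidentiality witnessed od- (before consonant 'h') → odhadzi.
Attach aspect inchoative a- → aodhadzi.
Apply epenthesis: aodhadzi → aodihadizi.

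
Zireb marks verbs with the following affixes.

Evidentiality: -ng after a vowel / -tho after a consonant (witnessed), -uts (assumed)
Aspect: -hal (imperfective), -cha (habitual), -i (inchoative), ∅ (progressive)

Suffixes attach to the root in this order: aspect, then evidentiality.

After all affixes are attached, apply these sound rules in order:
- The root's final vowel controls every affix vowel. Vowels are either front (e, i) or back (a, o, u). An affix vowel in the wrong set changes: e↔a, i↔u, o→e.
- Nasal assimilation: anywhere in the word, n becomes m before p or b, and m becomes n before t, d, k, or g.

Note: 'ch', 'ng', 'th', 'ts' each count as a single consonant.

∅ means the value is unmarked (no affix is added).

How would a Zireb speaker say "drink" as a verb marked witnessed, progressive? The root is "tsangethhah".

tsangethhahtho

aspect = progressive: zero marking, form stays tsangethhah.
Attach evidentiality witnessed -tho (after consonant 'h') → tsangethhahtho.
Vowel harmony: no change.
Nasal assimilation: no change.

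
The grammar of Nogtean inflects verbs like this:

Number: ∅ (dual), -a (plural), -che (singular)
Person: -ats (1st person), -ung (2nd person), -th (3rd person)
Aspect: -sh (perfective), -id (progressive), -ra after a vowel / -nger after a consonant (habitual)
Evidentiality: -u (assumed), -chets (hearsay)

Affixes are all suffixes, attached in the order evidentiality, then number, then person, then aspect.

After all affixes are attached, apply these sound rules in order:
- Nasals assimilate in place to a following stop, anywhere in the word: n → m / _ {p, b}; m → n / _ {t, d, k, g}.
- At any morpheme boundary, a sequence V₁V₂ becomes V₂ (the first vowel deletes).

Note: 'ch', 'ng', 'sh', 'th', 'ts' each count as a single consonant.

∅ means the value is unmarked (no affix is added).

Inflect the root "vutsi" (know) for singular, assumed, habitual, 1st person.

vutsuchatsnger

Attach evidentiality assumed -u → vutsiu.
Attach number singular -che → vutsiuche.
Attach person 1st person -ats → vutsiucheats.
Attach aspect habitual -nger (after consonant 'ts') → vutsiucheatsnger.
Nasal assimilation: no change.
Apply vowel deletion: vutsiucheatsnger → vutsuchatsnger.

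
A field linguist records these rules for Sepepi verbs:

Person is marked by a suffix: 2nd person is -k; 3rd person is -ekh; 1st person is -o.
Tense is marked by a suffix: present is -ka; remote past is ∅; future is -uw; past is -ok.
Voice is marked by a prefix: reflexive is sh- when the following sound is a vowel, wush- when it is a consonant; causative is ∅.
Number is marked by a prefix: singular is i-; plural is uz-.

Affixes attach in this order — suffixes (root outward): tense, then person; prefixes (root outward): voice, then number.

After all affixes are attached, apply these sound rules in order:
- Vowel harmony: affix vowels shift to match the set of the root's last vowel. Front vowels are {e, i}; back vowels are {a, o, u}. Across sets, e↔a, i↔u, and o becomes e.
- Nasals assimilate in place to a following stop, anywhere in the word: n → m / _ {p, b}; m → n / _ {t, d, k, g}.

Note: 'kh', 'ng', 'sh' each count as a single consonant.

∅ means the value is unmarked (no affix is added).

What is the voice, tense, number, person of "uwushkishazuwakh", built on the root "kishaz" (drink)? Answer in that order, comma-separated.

reflexive, future, singular, 3rd person

Segment: i-wush-kishaz-uw-ekh.
voice: sh/wush- → reflexive.
tense: -uw → future.
number: i- → singular.
person: -ekh → 3rd person.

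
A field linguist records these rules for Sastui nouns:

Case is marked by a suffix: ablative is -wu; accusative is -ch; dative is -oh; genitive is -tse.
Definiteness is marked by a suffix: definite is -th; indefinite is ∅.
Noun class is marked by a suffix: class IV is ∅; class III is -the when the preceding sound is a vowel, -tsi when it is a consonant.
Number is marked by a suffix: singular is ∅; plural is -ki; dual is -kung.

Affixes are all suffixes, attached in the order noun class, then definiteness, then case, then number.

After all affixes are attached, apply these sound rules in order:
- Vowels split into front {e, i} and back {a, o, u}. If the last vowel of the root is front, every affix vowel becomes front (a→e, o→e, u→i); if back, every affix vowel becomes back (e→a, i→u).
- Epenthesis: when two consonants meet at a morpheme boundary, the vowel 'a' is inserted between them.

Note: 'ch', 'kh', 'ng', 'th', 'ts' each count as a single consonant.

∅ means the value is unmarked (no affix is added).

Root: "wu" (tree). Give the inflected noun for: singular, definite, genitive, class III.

wuthathatsa

Attach noun class class III -the (after vowel 'u') → wuthe.
Attach definiteness definite -th → wutheth.
Attach case genitive -tse → wuthethtse.
number = singular: zero marking, form stays wuthethtse.
Apply vowel harmony: wuthethtse → wuthathtsa.
Apply epenthesis: wuthathtsa → wuthathatsa.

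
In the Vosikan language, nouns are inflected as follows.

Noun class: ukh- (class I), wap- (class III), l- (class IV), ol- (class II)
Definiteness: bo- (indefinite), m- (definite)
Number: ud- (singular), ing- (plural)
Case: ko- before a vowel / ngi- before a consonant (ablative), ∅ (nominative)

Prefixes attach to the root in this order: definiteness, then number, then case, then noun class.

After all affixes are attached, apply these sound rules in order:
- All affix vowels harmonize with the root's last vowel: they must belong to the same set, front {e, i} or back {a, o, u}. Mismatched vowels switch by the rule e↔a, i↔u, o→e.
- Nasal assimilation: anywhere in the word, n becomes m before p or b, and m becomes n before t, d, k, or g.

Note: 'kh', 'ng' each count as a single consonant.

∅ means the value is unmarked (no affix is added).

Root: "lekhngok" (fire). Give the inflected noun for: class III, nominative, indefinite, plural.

wapungbolekhngok

Attach definiteness indefinite bo- → bolekhngok.
Attach number plural ing- → ingbolekhngok.
case = nominative: zero marking, form stays ingbolekhngok.
Attach noun class class III wap- → wapingbolekhngok.
Apply vowel harmony: wapingbolekhngok → wapungbolekhngok.
Nasal assimilation: no change.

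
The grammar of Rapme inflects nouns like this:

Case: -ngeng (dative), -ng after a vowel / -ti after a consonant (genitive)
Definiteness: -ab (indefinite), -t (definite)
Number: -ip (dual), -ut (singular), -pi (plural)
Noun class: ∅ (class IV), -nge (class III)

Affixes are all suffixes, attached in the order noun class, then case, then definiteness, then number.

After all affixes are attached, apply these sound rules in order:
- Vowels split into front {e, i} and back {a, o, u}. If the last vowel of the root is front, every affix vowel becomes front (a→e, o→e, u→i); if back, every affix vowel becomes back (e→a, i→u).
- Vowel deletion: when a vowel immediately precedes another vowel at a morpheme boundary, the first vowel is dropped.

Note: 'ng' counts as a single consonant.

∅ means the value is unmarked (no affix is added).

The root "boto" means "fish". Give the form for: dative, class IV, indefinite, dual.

noun class = class IV: zero marking, form stays boto.
Attach case dative -ngeng → botongeng.
Attach definiteness indefinite -ab → botongengab.
Attach number dual -ip → botongengabip.
Apply vowel harmony: botongengabip → botongangabup.
Vowel deletion: no change.

botongangabup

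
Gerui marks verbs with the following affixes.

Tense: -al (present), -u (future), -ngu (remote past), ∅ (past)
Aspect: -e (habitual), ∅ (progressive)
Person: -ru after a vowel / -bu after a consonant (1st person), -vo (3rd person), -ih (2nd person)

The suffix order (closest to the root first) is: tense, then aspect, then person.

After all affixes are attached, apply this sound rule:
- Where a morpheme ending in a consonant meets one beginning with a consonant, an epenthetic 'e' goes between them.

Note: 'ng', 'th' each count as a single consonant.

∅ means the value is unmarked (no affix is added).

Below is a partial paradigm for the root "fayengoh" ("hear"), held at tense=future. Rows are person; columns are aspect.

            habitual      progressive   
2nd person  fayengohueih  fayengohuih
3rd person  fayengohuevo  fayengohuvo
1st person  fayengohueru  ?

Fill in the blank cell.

Attach tense future -u → fayengohu.
aspect = progressive: zero marking, form stays fayengohu.
Attach person 1st person -ru (after vowel 'u') → fayengohuru.
Epenthesis: no change.

fayengohuru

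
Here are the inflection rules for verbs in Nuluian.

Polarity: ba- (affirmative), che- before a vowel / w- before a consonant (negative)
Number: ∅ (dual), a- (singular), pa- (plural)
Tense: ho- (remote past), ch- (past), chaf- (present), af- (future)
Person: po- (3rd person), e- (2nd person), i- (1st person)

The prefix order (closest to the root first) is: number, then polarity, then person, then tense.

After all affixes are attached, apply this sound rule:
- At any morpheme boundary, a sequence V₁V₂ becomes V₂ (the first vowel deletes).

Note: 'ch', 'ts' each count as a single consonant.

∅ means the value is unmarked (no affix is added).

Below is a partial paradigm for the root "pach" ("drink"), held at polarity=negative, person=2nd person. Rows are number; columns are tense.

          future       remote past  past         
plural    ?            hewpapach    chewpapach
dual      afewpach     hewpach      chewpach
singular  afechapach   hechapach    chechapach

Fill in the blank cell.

afewpapach

Attach number plural pa- → papach.
Attach polarity negative w- (before consonant 'p') → wpapach.
Attach person 2nd person e- → ewpapach.
Attach tense future af- → afewpapach.
Vowel deletion: no change.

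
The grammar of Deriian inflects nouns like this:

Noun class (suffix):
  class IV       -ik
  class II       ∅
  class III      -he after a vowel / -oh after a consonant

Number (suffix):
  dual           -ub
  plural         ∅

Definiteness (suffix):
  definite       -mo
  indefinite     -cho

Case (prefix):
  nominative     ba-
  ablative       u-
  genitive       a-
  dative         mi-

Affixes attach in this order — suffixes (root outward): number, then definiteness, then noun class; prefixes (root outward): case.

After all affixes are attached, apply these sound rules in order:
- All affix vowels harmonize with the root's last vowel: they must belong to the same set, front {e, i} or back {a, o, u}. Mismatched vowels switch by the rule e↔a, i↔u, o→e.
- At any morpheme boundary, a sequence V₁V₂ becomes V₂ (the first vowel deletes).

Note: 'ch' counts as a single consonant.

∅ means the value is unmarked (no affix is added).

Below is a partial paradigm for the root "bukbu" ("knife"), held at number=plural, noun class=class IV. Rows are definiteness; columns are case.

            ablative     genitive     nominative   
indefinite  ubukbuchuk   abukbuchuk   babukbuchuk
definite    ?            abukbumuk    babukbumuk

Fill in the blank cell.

Attach case ablative u- → ubukbu.
number = plural: zero marking, form stays ubukbu.
Attach definiteness definite -mo → ubukbumo.
Attach noun class class IV -ik → ubukbumoik.
Apply vowel harmony: ubukbumoik → ubukbumouk.
Apply vowel deletion: ubukbumouk → ubukbumuk.

ubukbumuk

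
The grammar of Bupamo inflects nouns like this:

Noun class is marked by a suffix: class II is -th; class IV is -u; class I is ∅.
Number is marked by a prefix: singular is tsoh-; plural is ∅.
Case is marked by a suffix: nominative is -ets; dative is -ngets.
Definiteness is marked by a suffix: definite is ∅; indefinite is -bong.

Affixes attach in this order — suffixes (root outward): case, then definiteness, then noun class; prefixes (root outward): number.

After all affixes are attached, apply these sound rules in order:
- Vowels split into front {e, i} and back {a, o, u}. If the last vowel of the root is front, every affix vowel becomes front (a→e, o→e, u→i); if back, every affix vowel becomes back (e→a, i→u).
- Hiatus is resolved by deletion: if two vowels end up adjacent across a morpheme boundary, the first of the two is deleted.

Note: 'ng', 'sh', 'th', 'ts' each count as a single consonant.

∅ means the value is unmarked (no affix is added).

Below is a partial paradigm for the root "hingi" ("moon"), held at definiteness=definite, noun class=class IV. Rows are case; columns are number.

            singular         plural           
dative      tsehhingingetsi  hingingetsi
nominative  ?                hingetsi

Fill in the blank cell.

Attach number singular tsoh- → tsohhingi.
Attach case nominative -ets → tsohhingiets.
definiteness = definite: zero marking, form stays tsohhingiets.
Attach noun class class IV -u → tsohhingietsu.
Apply vowel harmony: tsohhingietsu → tsehhingietsi.
Apply vowel deletion: tsehhingietsi → tsehhingetsi.

tsehhingetsi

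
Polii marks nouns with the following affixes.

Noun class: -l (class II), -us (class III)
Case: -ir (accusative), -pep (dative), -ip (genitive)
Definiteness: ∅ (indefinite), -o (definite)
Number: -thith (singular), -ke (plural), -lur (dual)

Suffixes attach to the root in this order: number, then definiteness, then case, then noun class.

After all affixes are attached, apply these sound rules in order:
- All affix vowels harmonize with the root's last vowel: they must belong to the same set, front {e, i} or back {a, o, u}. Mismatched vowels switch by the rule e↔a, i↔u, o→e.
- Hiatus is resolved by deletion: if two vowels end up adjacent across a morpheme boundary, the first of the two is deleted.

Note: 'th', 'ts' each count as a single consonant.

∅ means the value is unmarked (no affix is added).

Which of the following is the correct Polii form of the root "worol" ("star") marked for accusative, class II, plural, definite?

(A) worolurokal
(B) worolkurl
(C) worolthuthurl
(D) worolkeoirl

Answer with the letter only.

Attach number plural -ke → worolke.
Attach definiteness definite -o → worolkeo.
Attach case accusative -ir → worolkeoir.
Attach noun class class II -l → worolkeoirl.
Apply vowel harmony: worolkeoirl → worolkaourl.
Apply vowel deletion: worolkaourl → worolkurl.
So the correct form is worolkurl, option (B).
(D) worolkeoirl is wrong: it fails to apply the sound rule(s).
(A) worolurokal is wrong: it has the affixes in the wrong order.
(C) worolthuthurl is wrong: it uses singular instead of plural for number.

B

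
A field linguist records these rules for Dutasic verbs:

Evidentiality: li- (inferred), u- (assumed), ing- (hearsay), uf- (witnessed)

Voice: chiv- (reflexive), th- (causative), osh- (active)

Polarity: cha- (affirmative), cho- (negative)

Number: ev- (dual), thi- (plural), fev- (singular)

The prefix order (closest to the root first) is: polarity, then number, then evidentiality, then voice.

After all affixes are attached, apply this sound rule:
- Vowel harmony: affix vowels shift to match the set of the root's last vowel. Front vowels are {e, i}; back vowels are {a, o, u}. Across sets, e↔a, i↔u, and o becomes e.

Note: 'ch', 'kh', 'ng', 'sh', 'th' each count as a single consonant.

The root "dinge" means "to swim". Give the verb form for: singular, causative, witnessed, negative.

Attach polarity negative cho- → chodinge.
Attach number singular fev- → fevchodinge.
Attach evidentiality witnessed uf- → uffevchodinge.
Attach voice causative th- → thuffevchodinge.
Apply vowel harmony: thuffevchodinge → thiffevchedinge.

thiffevchedinge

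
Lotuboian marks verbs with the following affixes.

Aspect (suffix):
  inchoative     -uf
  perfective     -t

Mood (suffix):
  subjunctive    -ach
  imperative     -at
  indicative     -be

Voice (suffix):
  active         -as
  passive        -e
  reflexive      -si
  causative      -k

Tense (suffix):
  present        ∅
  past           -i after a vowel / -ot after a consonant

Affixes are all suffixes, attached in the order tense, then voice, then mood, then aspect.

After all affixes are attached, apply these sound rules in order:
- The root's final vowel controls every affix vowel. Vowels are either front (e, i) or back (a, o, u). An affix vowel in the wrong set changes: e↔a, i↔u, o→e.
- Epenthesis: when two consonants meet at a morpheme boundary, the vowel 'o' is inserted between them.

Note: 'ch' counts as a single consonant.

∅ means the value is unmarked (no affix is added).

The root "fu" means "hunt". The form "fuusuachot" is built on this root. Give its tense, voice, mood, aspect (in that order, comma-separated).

Segment: fu-i-si-ach-t.
tense: -i/ot → past.
voice: -si → reflexive.
mood: -ach → subjunctive.
aspect: -t → perfective.

past, reflexive, subjunctive, perfective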